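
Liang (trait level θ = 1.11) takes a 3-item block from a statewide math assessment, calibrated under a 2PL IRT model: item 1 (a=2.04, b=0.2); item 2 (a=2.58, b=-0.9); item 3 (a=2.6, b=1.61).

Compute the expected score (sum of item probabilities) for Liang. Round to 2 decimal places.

2.07

P(θ) = 1 / (1 + exp(−a(θ − b)))
P_1 = 1/(1+e^{-1.8564}) = 0.8649
P_2 = 1/(1+e^{-5.1858}) = 0.9944
P_3 = 1/(1+e^{1.3000}) = 0.2142
E[score] = 0.8649 + 0.9944 + 0.2142 = 2.0735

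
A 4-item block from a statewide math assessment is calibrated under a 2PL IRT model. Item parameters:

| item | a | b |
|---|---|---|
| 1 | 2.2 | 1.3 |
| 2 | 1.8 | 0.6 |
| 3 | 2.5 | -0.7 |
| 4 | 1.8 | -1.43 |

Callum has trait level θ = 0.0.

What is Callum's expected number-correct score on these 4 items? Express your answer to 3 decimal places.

2.089

P(θ) = 1 / (1 + exp(−a(θ − b)))
P_1 = 1/(1+e^{2.8600}) = 0.0542
P_2 = 1/(1+e^{1.0800}) = 0.2535
P_3 = 1/(1+e^{-1.7500}) = 0.8520
P_4 = 1/(1+e^{-2.5740}) = 0.9292
E[score] = 0.0542 + 0.2535 + 0.8520 + 0.9292 = 2.0888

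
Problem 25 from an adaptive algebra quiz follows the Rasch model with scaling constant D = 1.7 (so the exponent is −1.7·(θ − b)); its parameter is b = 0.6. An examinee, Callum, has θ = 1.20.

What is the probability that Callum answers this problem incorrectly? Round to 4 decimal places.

0.2650

P(θ) = 1 / (1 + exp(−D·(θ − b)))
Exponent: 1.7 × (1.20 − 0.6) = 1.0200
1/(1 + e^{-1.0200}) = 0.7350
P = 0.7350
P(incorrect) = 1 − 0.7350 = 0.2650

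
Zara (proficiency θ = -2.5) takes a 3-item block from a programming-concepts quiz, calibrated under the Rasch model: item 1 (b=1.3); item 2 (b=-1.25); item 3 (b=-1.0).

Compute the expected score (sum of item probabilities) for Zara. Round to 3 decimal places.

0.427

P(θ) = 1 / (1 + exp(−(θ − b)))
P_1 = 1/(1+e^{3.8000}) = 0.0219
P_2 = 1/(1+e^{1.2500}) = 0.2227
P_3 = 1/(1+e^{1.5000}) = 0.1824
E[score] = 0.0219 + 0.2227 + 0.1824 = 0.4270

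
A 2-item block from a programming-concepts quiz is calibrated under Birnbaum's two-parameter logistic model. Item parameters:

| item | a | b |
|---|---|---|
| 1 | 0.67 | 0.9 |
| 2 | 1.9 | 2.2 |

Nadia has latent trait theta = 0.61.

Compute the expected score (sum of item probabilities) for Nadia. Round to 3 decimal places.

0.498

P(theta) = 1 / (1 + exp(−a(theta − b)))
P_1 = 1/(1+e^{0.1943}) = 0.4516
P_2 = 1/(1+e^{3.0210}) = 0.0465
E[score] = 0.4516 + 0.0465 = 0.4981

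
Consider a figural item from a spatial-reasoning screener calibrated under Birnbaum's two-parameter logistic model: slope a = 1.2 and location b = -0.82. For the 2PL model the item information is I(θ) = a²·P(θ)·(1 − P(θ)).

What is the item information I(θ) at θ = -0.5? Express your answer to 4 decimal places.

P = 1/(1+e^{-0.3840}) = 0.5948
P(1−P) = 0.5948 × 0.4052 = 0.2410
I = a² × P(1−P) = 1.2² × 0.2410 = 0.34705

0.3470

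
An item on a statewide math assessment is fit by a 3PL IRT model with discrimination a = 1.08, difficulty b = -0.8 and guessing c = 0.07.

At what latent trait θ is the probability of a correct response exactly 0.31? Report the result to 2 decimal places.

-1.78

P(θ) = c + (1 − c) · 1 / (1 + exp(−a(θ − b)))
Remove guessing floor: (0.31 − 0.07)/(1 − 0.07) = 0.2581
logit = ln(0.2581/0.7419) = -1.0561
θ = b + logit/(a) = -0.8 + (-1.0561)/1.0800 = -1.7778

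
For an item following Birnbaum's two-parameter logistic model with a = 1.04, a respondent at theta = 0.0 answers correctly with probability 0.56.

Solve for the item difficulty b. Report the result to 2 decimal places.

P(theta) = 1 / (1 + exp(−a(theta − b)))
logit(0.56) = ln(0.56/0.44) = 0.2412
b = theta − logit/(a) = 0.0 − 0.2412/1.0400 = -0.2319

-0.23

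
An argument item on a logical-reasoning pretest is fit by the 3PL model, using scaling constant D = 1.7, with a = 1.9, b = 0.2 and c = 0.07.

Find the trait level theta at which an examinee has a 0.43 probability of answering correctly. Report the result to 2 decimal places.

0.06

P(theta) = c + (1 − c) · 1 / (1 + exp(−D·a(theta − b)))
Remove guessing floor: (0.43 − 0.07)/(1 − 0.07) = 0.3871
logit = ln(0.3871/0.6129) = -0.4595
theta = b + logit/(1.7·a) = 0.2 + (-0.4595)/3.2300 = 0.0577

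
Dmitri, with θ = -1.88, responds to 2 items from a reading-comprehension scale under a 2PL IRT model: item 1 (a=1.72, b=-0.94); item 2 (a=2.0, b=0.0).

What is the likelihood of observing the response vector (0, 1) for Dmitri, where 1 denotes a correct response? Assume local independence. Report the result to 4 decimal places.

0.0190

P(θ) = 1 / (1 + exp(−a(θ − b)))
P_1 = 1/(1+e^{1.6168}) = 0.1656
P_2 = 1/(1+e^{3.7600}) = 0.0228
L = (1−P_1) × P_2 = 0.8344 × 0.0228 = 0.01898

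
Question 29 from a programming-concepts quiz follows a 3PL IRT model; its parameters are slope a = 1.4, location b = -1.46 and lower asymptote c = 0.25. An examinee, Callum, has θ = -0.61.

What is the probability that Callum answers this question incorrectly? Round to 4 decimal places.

0.1749

P(θ) = c + (1 − c) · 1 / (1 + exp(−a(θ − b)))
Exponent: 1.4 × (-0.61 − (-1.46)) = 1.1900
1/(1 + e^{-1.1900}) = 0.7667
P = 0.25 + 0.75 × 0.7667 = 0.8251
P(incorrect) = 1 − 0.8251 = 0.1749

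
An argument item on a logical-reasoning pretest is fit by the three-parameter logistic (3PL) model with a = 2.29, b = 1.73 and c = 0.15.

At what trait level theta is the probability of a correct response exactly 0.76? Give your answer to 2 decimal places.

P(theta) = c + (1 − c) · 1 / (1 + exp(−a(theta − b)))
Remove guessing floor: (0.76 − 0.15)/(1 − 0.15) = 0.7176
logit = ln(0.7176/0.2824) = 0.9328
theta = b + logit/(a) = 1.73 + 0.9328/2.2900 = 2.1373

2.14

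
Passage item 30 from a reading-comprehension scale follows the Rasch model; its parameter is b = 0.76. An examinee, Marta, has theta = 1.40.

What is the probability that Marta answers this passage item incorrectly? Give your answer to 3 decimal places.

P(theta) = 1 / (1 + exp(−(theta − b)))
Exponent: (1.40 − 0.76) = 0.6400
1/(1 + e^{-0.6400}) = 0.6548
P = 0.6548
P(incorrect) = 1 − 0.6548 = 0.3452

0.345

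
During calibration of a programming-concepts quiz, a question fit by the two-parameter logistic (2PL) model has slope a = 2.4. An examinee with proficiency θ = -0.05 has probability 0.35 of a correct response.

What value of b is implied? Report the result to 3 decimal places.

0.208

P(θ) = 1 / (1 + exp(−a(θ − b)))
logit(0.35) = ln(0.35/0.65) = -0.6190
b = θ − logit/(a) = -0.05 − (-0.6190)/2.4000 = 0.2079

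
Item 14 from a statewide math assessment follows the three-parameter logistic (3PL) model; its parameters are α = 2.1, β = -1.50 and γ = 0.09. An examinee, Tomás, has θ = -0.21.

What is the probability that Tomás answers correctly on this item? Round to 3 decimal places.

P(θ) = γ + (1 − γ) · 1 / (1 + exp(−α(θ − β)))
Exponent: 2.1 × (-0.21 − (-1.50)) = 2.7090
1/(1 + e^{-2.7090}) = 0.9376
P = 0.09 + 0.91 × 0.9376 = 0.9432

0.943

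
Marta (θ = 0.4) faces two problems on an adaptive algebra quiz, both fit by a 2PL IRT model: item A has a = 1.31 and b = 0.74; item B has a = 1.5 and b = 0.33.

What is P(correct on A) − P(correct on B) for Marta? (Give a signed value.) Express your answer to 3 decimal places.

P(θ) = 1 / (1 + exp(−a(θ − b)))
P_A = 0.3905
P_B = 0.5262
P_A − P_B = -0.1358

-0.136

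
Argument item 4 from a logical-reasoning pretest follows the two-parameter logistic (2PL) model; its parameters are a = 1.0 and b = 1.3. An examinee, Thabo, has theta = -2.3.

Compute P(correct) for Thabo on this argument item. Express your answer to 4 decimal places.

P(theta) = 1 / (1 + exp(−a(theta − b)))
Exponent: 1.0 × (-2.3 − 1.3) = -3.6000
1/(1 + e^{3.6000}) = 0.0266

0.0266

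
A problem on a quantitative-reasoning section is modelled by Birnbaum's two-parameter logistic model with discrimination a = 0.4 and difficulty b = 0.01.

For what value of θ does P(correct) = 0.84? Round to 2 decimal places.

P(θ) = 1 / (1 + exp(−a(θ − b)))
logit = ln(0.8400/0.1600) = 1.6582
θ = b + logit/(a) = 0.01 + 1.6582/0.4000 = 4.1556

4.16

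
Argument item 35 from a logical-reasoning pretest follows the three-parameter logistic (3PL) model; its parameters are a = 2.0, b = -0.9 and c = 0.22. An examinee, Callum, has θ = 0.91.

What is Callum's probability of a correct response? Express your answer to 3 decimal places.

P(θ) = c + (1 − c) · 1 / (1 + exp(−a(θ − b)))
Exponent: 2.0 × (0.91 − (-0.9)) = 3.6200
1/(1 + e^{-3.6200}) = 0.9739
P = 0.22 + 0.78 × 0.9739 = 0.9797

0.980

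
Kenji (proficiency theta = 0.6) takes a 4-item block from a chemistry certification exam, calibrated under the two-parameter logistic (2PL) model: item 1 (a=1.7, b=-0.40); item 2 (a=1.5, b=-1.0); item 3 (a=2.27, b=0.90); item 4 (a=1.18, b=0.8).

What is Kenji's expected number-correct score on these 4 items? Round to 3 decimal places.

P(theta) = 1 / (1 + exp(−a(theta − b)))
P_1 = 1/(1+e^{-1.7000}) = 0.8455
P_2 = 1/(1+e^{-2.4000}) = 0.9168
P_3 = 1/(1+e^{0.6810}) = 0.3360
P_4 = 1/(1+e^{0.2360}) = 0.4413
E[score] = 0.8455 + 0.9168 + 0.3360 + 0.4413 = 2.5397

2.540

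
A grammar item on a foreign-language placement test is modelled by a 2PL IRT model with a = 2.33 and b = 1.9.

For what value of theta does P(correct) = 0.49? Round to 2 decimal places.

1.88

P(theta) = 1 / (1 + exp(−a(theta − b)))
logit = ln(0.4900/0.5100) = -0.0400
theta = b + logit/(a) = 1.9 + (-0.0400)/2.3300 = 1.8828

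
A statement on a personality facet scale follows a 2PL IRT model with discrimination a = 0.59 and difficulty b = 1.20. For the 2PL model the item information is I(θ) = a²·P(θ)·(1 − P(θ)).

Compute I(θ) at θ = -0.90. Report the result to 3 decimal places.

P = 1/(1+e^{1.2390}) = 0.2246
P(1−P) = 0.2246 × 0.7754 = 0.1742
I = a² × P(1−P) = 0.59² × 0.1742 = 0.06063

0.061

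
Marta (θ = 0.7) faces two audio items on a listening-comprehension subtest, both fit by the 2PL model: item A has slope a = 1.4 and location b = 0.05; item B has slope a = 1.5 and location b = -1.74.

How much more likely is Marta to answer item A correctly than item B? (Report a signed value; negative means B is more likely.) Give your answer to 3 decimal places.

P(θ) = 1 / (1 + exp(−a(θ − b)))
P_A = 0.7130
P_B = 0.9749
P_A − P_B = -0.2619

-0.262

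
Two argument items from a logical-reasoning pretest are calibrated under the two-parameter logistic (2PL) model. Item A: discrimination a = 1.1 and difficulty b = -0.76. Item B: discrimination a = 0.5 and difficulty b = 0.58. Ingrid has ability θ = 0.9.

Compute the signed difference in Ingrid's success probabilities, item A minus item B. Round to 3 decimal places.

P(θ) = 1 / (1 + exp(−a(θ − b)))
P_A = 0.8613
P_B = 0.5399
P_A − P_B = 0.3214

0.321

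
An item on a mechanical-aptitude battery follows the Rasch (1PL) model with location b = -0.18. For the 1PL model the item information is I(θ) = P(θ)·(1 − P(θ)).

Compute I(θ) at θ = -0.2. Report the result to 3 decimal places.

P = 1/(1+e^{0.0200}) = 0.4950
P(1−P) = 0.4950 × 0.5050 = 0.2500
I = P(1−P) = 0.24998

0.250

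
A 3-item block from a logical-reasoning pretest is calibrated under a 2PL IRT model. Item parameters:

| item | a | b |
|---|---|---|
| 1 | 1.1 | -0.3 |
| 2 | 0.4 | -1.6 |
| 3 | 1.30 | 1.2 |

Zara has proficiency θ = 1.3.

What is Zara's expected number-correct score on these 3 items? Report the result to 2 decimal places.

2.15

P(θ) = 1 / (1 + exp(−a(θ − b)))
P_1 = 1/(1+e^{-1.7600}) = 0.8532
P_2 = 1/(1+e^{-1.1600}) = 0.7613
P_3 = 1/(1+e^{-0.1300}) = 0.5325
E[score] = 0.8532 + 0.7613 + 0.5325 = 2.1470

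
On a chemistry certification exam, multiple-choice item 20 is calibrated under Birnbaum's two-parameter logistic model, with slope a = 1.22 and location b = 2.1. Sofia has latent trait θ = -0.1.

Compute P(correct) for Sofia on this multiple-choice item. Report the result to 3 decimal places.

0.064

P(θ) = 1 / (1 + exp(−a(θ − b)))
Exponent: 1.22 × (-0.1 − 2.1) = -2.6840
1/(1 + e^{2.6840}) = 0.0639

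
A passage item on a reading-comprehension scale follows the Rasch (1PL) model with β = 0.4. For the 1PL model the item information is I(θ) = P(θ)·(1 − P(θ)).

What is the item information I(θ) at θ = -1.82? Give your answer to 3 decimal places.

0.088

P = 1/(1+e^{2.2200}) = 0.0980
P(1−P) = 0.0980 × 0.9020 = 0.0884
I = P(1−P) = 0.08837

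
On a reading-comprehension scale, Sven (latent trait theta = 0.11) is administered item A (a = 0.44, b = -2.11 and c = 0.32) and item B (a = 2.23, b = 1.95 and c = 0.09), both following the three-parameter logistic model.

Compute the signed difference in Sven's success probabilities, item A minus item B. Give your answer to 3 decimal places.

0.709

P(theta) = c + (1 − c) · 1 / (1 + exp(−a(theta − b)))
P_A = 0.8140
P_B = 0.1048
P_A − P_B = 0.7092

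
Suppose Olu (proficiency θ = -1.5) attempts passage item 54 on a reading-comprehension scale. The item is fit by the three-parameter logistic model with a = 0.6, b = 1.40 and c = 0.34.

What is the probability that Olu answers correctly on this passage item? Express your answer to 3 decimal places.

0.439

P(θ) = c + (1 − c) · 1 / (1 + exp(−a(θ − b)))
Exponent: 0.6 × (-1.5 − 1.40) = -1.7400
1/(1 + e^{1.7400}) = 0.1493
P = 0.34 + 0.66 × 0.1493 = 0.4385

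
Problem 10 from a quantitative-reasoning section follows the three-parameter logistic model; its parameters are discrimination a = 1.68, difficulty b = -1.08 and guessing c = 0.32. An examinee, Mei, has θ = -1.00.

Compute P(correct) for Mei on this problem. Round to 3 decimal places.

P(θ) = c + (1 − c) · 1 / (1 + exp(−a(θ − b)))
Exponent: 1.68 × (-1.00 − (-1.08)) = 0.1344
1/(1 + e^{-0.1344}) = 0.5335
P = 0.32 + 0.68 × 0.5335 = 0.6828

0.683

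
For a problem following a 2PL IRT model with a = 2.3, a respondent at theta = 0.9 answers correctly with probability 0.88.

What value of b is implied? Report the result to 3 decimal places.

P(theta) = 1 / (1 + exp(−a(theta − b)))
logit(0.88) = ln(0.88/0.12) = 1.9924
b = theta − logit/(a) = 0.9 − 1.9924/2.3000 = 0.0337

0.034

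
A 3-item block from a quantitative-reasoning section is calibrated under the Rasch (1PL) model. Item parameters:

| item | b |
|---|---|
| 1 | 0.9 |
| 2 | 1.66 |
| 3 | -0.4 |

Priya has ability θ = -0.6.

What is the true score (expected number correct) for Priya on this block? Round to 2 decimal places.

P(θ) = 1 / (1 + exp(−(θ − b)))
P_1 = 1/(1+e^{1.5000}) = 0.1824
P_2 = 1/(1+e^{2.2600}) = 0.0945
P_3 = 1/(1+e^{0.2000}) = 0.4502
E[score] = 0.1824 + 0.0945 + 0.4502 = 0.7271

0.73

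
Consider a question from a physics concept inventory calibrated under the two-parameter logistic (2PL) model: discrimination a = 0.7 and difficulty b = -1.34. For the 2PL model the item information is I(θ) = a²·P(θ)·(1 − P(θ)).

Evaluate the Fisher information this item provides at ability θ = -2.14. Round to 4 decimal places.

P = 1/(1+e^{0.5600}) = 0.3635
P(1−P) = 0.3635 × 0.6365 = 0.2314
I = a² × P(1−P) = 0.7² × 0.2314 = 0.11338

0.1134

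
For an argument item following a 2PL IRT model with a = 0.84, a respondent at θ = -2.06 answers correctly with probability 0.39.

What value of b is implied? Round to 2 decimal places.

P(θ) = 1 / (1 + exp(−a(θ − b)))
logit(0.39) = ln(0.39/0.61) = -0.4473
b = θ − logit/(a) = -2.06 − (-0.4473)/0.8400 = -1.5275

-1.53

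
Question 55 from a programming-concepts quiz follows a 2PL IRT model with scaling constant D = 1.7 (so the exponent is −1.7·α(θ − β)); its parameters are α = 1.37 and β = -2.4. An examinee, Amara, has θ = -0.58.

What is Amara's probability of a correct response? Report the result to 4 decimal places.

P(θ) = 1 / (1 + exp(−D·α(θ − β)))
Exponent: 1.7 × 1.37 × (-0.58 − (-2.4)) = 4.2388
1/(1 + e^{-4.2388}) = 0.9858
P = 0.9858

0.9858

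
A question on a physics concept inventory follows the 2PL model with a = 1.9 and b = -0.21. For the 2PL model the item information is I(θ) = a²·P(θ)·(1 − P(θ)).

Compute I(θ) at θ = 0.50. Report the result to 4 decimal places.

0.5905

P = 1/(1+e^{-1.3490}) = 0.7940
P(1−P) = 0.7940 × 0.2060 = 0.1636
I = a² × P(1−P) = 1.9² × 0.1636 = 0.59054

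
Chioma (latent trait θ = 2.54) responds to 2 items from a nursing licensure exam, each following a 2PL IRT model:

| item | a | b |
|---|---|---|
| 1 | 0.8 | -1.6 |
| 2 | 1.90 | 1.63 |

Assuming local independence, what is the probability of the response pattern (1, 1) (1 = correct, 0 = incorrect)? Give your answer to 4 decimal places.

P(θ) = 1 / (1 + exp(−a(θ − b)))
P_1 = 1/(1+e^{-3.3120}) = 0.9648
P_2 = 1/(1+e^{-1.7290}) = 0.8493
L = P_1 × P_2 = 0.9648 × 0.8493 = 0.81942

0.8194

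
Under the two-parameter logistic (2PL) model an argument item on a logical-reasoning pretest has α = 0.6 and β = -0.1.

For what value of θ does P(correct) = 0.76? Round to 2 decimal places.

P(θ) = 1 / (1 + exp(−α(θ − β)))
logit = ln(0.7600/0.2400) = 1.1527
θ = β + logit/(α) = -0.1 + 1.1527/0.6000 = 1.8211

1.82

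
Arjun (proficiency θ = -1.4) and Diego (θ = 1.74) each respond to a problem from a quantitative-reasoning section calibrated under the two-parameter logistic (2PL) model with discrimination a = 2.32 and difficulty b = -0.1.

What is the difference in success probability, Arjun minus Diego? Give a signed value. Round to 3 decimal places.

P(θ) = 1 / (1 + exp(−a(θ − b)))
P(Arjun) = 0.0467  [exponent -3.0160]
P(Diego) = 0.9862  [exponent 4.2688]
Difference = 0.0467 − 0.9862 = -0.9395

-0.939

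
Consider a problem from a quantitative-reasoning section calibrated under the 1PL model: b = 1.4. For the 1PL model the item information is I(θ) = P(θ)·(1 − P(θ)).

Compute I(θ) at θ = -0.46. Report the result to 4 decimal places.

0.1166

P = 1/(1+e^{1.8600}) = 0.1347
P(1−P) = 0.1347 × 0.8653 = 0.1166
I = P(1−P) = 0.11656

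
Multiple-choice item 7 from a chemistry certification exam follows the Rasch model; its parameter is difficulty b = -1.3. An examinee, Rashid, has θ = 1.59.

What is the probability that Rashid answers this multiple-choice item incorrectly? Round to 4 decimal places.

P(θ) = 1 / (1 + exp(−(θ − b)))
Exponent: (1.59 − (-1.3)) = 2.8900
1/(1 + e^{-2.8900}) = 0.9473
P = 0.9473
P(incorrect) = 1 − 0.9473 = 0.0527

0.0527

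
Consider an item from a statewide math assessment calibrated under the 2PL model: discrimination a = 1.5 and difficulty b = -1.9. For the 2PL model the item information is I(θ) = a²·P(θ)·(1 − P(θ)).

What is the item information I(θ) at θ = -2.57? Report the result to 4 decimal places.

0.4414

P = 1/(1+e^{1.0050}) = 0.2680
P(1−P) = 0.2680 × 0.7320 = 0.1962
I = a² × P(1−P) = 1.5² × 0.1962 = 0.44135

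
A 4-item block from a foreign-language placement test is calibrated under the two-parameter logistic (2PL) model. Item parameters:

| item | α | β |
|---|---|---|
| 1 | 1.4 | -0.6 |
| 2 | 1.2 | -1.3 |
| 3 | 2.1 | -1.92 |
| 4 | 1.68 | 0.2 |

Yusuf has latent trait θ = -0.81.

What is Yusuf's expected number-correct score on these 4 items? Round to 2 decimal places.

P(θ) = 1 / (1 + exp(−α(θ − β)))
P_1 = 1/(1+e^{0.2940}) = 0.4270
P_2 = 1/(1+e^{-0.5880}) = 0.6429
P_3 = 1/(1+e^{-2.3310}) = 0.9114
P_4 = 1/(1+e^{1.6968}) = 0.1549
E[score] = 0.4270 + 0.6429 + 0.9114 + 0.1549 = 2.1362

2.14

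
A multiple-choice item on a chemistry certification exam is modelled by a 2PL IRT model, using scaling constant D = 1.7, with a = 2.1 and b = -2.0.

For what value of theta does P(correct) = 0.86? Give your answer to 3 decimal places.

P(theta) = 1 / (1 + exp(−D·a(theta − b)))
logit = ln(0.8600/0.1400) = 1.8153
theta = b + logit/(1.7·a) = -2.0 + 1.8153/3.5700 = -1.4915

-1.492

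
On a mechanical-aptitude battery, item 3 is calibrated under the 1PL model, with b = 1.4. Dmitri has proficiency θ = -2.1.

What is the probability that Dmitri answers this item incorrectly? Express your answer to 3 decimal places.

0.971

P(θ) = 1 / (1 + exp(−(θ − b)))
Exponent: (-2.1 − 1.4) = -3.5000
1/(1 + e^{3.5000}) = 0.0293
P = 0.0293
P(incorrect) = 1 − 0.0293 = 0.9707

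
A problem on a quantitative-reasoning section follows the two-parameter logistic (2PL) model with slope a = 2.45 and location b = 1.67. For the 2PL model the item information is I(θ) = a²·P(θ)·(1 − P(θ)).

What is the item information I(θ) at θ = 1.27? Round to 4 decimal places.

1.1910

P = 1/(1+e^{0.9800}) = 0.2729
P(1−P) = 0.2729 × 0.7271 = 0.1984
I = a² × P(1−P) = 2.45² × 0.1984 = 1.19103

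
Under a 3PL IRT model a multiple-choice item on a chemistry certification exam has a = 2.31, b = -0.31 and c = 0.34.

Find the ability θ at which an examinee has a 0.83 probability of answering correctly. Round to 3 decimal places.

0.148

P(θ) = c + (1 − c) · 1 / (1 + exp(−a(θ − b)))
Remove guessing floor: (0.83 − 0.34)/(1 − 0.34) = 0.7424
logit = ln(0.7424/0.2576) = 1.0586
θ = b + logit/(a) = -0.31 + 1.0586/2.3100 = 0.1483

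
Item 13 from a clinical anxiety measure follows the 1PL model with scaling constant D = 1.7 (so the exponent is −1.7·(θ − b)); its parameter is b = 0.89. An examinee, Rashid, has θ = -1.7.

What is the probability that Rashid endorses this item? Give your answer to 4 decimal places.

P(θ) = 1 / (1 + exp(−D·(θ − b)))
Exponent: 1.7 × (-1.7 − 0.89) = -4.4030
1/(1 + e^{4.4030}) = 0.0121
P = 0.0121

0.0121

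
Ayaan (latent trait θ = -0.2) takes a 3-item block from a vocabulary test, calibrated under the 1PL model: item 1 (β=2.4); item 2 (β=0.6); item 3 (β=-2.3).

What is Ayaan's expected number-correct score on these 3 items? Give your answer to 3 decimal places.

1.270

P(θ) = 1 / (1 + exp(−(θ − β)))
P_1 = 1/(1+e^{2.6000}) = 0.0691
P_2 = 1/(1+e^{0.8000}) = 0.3100
P_3 = 1/(1+e^{-2.1000}) = 0.8909
E[score] = 0.0691 + 0.3100 + 0.8909 = 1.2701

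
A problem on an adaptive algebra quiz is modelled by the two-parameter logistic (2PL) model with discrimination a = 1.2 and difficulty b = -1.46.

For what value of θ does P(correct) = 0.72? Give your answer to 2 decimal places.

P(θ) = 1 / (1 + exp(−a(θ − b)))
logit = ln(0.7200/0.2800) = 0.9445
θ = b + logit/(a) = -1.46 + 0.9445/1.2000 = -0.6729

-0.67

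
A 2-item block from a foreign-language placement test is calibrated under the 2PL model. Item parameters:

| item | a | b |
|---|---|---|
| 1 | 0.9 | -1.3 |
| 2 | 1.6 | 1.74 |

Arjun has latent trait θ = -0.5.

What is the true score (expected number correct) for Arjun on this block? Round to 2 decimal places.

P(θ) = 1 / (1 + exp(−a(θ − b)))
P_1 = 1/(1+e^{-0.7200}) = 0.6726
P_2 = 1/(1+e^{3.5840}) = 0.0270
E[score] = 0.6726 + 0.0270 = 0.6996

0.70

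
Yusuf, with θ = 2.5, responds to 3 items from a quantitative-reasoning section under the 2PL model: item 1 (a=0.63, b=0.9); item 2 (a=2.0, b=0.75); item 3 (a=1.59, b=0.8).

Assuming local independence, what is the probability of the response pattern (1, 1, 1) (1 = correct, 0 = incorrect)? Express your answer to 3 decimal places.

P(θ) = 1 / (1 + exp(−a(θ − b)))
P_1 = 1/(1+e^{-1.0080}) = 0.7326
P_2 = 1/(1+e^{-3.5000}) = 0.9707
P_3 = 1/(1+e^{-2.7030}) = 0.9372
L = P_1 × P_2 × P_3 = 0.7326 × 0.9707 × 0.9372 = 0.66650

0.666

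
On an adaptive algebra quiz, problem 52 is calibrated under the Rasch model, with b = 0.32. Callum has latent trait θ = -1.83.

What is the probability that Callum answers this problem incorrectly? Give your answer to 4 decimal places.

P(θ) = 1 / (1 + exp(−(θ − b)))
Exponent: (-1.83 − 0.32) = -2.1500
1/(1 + e^{2.1500}) = 0.1043
P = 0.1043
P(incorrect) = 1 − 0.1043 = 0.8957

0.8957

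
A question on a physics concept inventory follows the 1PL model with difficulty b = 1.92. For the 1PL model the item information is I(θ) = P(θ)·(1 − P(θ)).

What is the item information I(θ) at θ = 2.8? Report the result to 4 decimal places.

0.2072

P = 1/(1+e^{-0.8800}) = 0.7068
P(1−P) = 0.7068 × 0.2932 = 0.2072
I = P(1−P) = 0.20722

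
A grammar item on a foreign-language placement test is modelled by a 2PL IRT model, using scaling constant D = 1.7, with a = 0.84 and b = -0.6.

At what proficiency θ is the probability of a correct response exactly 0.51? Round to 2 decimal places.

-0.57

P(θ) = 1 / (1 + exp(−D·a(θ − b)))
logit = ln(0.5100/0.4900) = 0.0400
θ = b + logit/(1.7·a) = -0.6 + 0.0400/1.4280 = -0.5720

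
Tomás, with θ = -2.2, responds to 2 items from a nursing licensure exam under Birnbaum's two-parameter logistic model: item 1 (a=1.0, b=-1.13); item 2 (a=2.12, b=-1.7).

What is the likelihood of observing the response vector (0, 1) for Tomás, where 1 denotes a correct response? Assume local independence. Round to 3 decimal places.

P(θ) = 1 / (1 + exp(−a(θ − b)))
P_1 = 1/(1+e^{1.0700}) = 0.2554
P_2 = 1/(1+e^{1.0600}) = 0.2573
L = (1−P_1) × P_2 = 0.7446 × 0.2573 = 0.19159

0.192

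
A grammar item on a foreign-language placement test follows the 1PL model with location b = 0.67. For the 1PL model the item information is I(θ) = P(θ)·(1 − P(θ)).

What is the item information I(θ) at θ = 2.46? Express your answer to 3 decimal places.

P = 1/(1+e^{-1.7900}) = 0.8569
P(1−P) = 0.8569 × 0.1431 = 0.1226
I = P(1−P) = 0.12260

0.123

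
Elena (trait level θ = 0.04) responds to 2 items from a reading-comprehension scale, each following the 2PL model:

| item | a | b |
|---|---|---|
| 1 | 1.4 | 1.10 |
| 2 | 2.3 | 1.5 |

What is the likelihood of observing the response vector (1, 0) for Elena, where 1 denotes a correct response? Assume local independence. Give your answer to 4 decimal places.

P(θ) = 1 / (1 + exp(−a(θ − b)))
P_1 = 1/(1+e^{1.4840}) = 0.1848
P_2 = 1/(1+e^{3.3580}) = 0.0336
L = P_1 × (1−P_2) = 0.1848 × 0.9664 = 0.17861

0.1786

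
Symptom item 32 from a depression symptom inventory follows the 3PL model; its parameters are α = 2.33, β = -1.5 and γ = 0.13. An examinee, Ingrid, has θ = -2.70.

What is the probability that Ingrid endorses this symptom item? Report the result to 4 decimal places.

P(θ) = γ + (1 − γ) · 1 / (1 + exp(−α(θ − β)))
Exponent: 2.33 × (-2.70 − (-1.5)) = -2.7960
1/(1 + e^{2.7960}) = 0.0575
P = 0.13 + 0.87 × 0.0575 = 0.1801

0.1801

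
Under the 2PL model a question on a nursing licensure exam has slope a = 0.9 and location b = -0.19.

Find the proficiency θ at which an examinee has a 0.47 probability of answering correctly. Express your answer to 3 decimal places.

P(θ) = 1 / (1 + exp(−a(θ − b)))
logit = ln(0.4700/0.5300) = -0.1201
θ = b + logit/(a) = -0.19 + (-0.1201)/0.9000 = -0.3235

-0.323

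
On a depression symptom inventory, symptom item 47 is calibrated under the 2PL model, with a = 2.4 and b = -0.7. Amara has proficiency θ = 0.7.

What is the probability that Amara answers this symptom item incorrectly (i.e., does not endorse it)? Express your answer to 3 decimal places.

0.034

P(θ) = 1 / (1 + exp(−a(θ − b)))
Exponent: 2.4 × (0.7 − (-0.7)) = 3.3600
1/(1 + e^{-3.3600}) = 0.9664
P(incorrect) = 1 − 0.9664 = 0.0336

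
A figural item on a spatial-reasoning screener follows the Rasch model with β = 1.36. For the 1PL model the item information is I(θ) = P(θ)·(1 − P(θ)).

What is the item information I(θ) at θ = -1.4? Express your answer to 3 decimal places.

0.056

P = 1/(1+e^{2.7600}) = 0.0595
P(1−P) = 0.0595 × 0.9405 = 0.0560
I = P(1−P) = 0.05598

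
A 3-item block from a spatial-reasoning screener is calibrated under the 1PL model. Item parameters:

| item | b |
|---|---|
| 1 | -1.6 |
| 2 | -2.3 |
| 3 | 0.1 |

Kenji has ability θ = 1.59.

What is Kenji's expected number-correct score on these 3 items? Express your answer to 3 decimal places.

2.756

P(θ) = 1 / (1 + exp(−(θ − b)))
P_1 = 1/(1+e^{-3.1900}) = 0.9605
P_2 = 1/(1+e^{-3.8900}) = 0.9800
P_3 = 1/(1+e^{-1.4900}) = 0.8161
E[score] = 0.9605 + 0.9800 + 0.8161 = 2.7565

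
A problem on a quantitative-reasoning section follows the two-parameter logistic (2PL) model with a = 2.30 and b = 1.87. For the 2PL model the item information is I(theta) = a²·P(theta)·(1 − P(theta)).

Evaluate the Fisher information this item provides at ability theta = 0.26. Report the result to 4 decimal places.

P = 1/(1+e^{3.7030}) = 0.0241
P(1−P) = 0.0241 × 0.9759 = 0.0235
I = a² × P(1−P) = 2.30² × 0.0235 = 0.12420

0.1242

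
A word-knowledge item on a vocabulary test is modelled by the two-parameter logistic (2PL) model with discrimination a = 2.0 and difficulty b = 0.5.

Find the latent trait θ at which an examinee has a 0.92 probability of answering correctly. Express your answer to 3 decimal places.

1.721

P(θ) = 1 / (1 + exp(−a(θ − b)))
logit = ln(0.9200/0.0800) = 2.4423
θ = b + logit/(a) = 0.5 + 2.4423/2.0000 = 1.7212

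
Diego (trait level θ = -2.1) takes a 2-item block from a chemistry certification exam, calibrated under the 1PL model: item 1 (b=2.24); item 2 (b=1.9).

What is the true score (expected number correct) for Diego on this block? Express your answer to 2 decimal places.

P(θ) = 1 / (1 + exp(−(θ − b)))
P_1 = 1/(1+e^{4.3400}) = 0.0129
P_2 = 1/(1+e^{4.0000}) = 0.0180
E[score] = 0.0129 + 0.0180 = 0.0309

0.03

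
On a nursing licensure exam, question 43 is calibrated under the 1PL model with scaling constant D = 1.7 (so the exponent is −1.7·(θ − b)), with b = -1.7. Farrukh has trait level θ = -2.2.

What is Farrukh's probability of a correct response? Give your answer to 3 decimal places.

P(θ) = 1 / (1 + exp(−D·(θ − b)))
Exponent: 1.7 × (-2.2 − (-1.7)) = -0.8500
1/(1 + e^{0.8500}) = 0.2994
P = 0.2994

0.299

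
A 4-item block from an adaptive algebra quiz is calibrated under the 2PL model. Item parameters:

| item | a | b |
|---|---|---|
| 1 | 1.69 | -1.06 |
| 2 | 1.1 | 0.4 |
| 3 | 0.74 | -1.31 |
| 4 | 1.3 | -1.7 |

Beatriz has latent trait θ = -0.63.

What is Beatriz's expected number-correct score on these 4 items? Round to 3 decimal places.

P(θ) = 1 / (1 + exp(−a(θ − b)))
P_1 = 1/(1+e^{-0.7267}) = 0.6741
P_2 = 1/(1+e^{1.1330}) = 0.2436
P_3 = 1/(1+e^{-0.5032}) = 0.6232
P_4 = 1/(1+e^{-1.3910}) = 0.8008
E[score] = 0.6741 + 0.2436 + 0.6232 + 0.8008 = 2.3417

2.342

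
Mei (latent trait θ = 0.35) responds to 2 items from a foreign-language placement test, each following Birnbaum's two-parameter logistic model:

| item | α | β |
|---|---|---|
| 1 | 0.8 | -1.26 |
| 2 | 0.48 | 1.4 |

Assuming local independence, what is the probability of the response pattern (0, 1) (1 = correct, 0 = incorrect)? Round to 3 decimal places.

P(θ) = 1 / (1 + exp(−α(θ − β)))
P_1 = 1/(1+e^{-1.2880}) = 0.7838
P_2 = 1/(1+e^{0.5040}) = 0.3766
L = (1−P_1) × P_2 = 0.2162 × 0.3766 = 0.08142

0.081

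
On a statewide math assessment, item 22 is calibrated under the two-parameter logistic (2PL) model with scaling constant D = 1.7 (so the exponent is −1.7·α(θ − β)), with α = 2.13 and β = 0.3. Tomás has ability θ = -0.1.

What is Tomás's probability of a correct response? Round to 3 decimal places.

0.190

P(θ) = 1 / (1 + exp(−D·α(θ − β)))
Exponent: 1.7 × 2.13 × (-0.1 − 0.3) = -1.4484
1/(1 + e^{1.4484}) = 0.1902
P = 0.1902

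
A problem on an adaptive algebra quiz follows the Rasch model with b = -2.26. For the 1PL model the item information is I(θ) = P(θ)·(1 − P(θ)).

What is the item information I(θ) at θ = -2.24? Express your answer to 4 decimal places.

0.2500

P = 1/(1+e^{-0.0200}) = 0.5050
P(1−P) = 0.5050 × 0.4950 = 0.2500
I = P(1−P) = 0.24998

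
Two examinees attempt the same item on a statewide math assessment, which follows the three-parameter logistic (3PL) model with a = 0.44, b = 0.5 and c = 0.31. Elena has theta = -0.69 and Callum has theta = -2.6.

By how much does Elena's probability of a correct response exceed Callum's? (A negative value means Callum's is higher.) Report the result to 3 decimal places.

0.116

P(theta) = c + (1 − c) · 1 / (1 + exp(−a(theta − b)))
P(Elena) = 0.5667  [exponent -0.5236]
P(Callum) = 0.4505  [exponent -1.3640]
Difference = 0.5667 − 0.4505 = 0.1162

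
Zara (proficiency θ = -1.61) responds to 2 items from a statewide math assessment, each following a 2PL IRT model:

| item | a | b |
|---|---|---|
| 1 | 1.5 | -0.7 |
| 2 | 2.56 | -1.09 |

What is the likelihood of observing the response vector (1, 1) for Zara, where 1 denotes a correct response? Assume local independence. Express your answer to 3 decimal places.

P(θ) = 1 / (1 + exp(−a(θ − b)))
P_1 = 1/(1+e^{1.3650}) = 0.2034
P_2 = 1/(1+e^{1.3312}) = 0.2090
L = P_1 × P_2 = 0.2034 × 0.2090 = 0.04251

0.043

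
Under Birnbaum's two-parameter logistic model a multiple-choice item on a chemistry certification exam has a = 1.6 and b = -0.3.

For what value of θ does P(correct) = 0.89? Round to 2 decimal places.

1.01

P(θ) = 1 / (1 + exp(−a(θ − b)))
logit = ln(0.8900/0.1100) = 2.0907
θ = b + logit/(a) = -0.3 + 2.0907/1.6000 = 1.0067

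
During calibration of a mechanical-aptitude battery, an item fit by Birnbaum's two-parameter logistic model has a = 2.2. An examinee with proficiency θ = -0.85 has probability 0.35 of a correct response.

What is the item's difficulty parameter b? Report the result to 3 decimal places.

P(θ) = 1 / (1 + exp(−a(θ − b)))
logit(0.35) = ln(0.35/0.65) = -0.6190
b = θ − logit/(a) = -0.85 − (-0.6190)/2.2000 = -0.5686

-0.569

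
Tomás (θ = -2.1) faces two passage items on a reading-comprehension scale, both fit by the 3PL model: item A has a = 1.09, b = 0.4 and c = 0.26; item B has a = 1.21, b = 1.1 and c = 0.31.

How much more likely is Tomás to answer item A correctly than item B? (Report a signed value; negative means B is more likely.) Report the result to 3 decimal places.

P(θ) = c + (1 − c) · 1 / (1 + exp(−a(θ − b)))
P_A = 0.3055
P_B = 0.3241
P_A − P_B = -0.0186

-0.019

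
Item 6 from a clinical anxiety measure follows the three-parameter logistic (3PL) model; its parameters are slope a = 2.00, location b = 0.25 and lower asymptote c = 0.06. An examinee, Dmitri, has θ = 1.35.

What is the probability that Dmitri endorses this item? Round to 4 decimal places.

P(θ) = c + (1 − c) · 1 / (1 + exp(−a(θ − b)))
Exponent: 2.00 × (1.35 − 0.25) = 2.2000
1/(1 + e^{-2.2000}) = 0.9002
P = 0.06 + 0.94 × 0.9002 = 0.9062

0.9062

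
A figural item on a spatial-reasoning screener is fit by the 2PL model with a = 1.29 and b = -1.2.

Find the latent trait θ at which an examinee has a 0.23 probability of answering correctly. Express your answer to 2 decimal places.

-2.14

P(θ) = 1 / (1 + exp(−a(θ − b)))
logit = ln(0.2300/0.7700) = -1.2083
θ = b + logit/(a) = -1.2 + (-1.2083)/1.2900 = -2.1367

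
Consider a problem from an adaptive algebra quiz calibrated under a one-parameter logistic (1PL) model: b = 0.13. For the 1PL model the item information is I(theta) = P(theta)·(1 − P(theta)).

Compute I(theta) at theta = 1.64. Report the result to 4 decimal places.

P = 1/(1+e^{-1.5100}) = 0.8191
P(1−P) = 0.8191 × 0.1809 = 0.1482
I = P(1−P) = 0.14820

0.1482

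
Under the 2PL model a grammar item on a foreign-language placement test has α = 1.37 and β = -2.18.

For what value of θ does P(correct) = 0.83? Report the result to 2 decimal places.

P(θ) = 1 / (1 + exp(−α(θ − β)))
logit = ln(0.8300/0.1700) = 1.5856
θ = β + logit/(α) = -2.18 + 1.5856/1.3700 = -1.0226

-1.02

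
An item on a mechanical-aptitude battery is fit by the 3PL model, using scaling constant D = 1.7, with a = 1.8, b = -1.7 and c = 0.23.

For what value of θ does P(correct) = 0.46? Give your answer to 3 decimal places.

P(θ) = c + (1 − c) · 1 / (1 + exp(−D·a(θ − b)))
Remove guessing floor: (0.46 − 0.23)/(1 − 0.23) = 0.2987
logit = ln(0.2987/0.7013) = -0.8535
θ = b + logit/(1.7·a) = -1.7 + (-0.8535)/3.0600 = -1.9789

-1.979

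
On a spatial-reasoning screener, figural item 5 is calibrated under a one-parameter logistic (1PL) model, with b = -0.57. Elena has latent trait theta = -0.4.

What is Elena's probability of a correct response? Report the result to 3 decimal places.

0.542

P(theta) = 1 / (1 + exp(−(theta − b)))
Exponent: (-0.4 − (-0.57)) = 0.1700
1/(1 + e^{-0.1700}) = 0.5424
P = 0.5424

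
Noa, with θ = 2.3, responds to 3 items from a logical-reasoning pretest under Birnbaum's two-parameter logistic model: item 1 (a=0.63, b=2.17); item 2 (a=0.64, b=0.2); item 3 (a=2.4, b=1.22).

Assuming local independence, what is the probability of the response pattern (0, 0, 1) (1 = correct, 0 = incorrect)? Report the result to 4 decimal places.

0.0923

P(θ) = 1 / (1 + exp(−a(θ − b)))
P_1 = 1/(1+e^{-0.0819}) = 0.5205
P_2 = 1/(1+e^{-1.3440}) = 0.7931
P_3 = 1/(1+e^{-2.5920}) = 0.9303
L = (1−P_1) × (1−P_2) × P_3 = 0.4795 × 0.2069 × 0.9303 = 0.09228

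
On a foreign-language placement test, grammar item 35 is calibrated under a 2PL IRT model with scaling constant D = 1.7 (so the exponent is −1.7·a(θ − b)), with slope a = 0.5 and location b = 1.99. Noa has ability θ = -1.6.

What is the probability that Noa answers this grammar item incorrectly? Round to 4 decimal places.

P(θ) = 1 / (1 + exp(−D·a(θ − b)))
Exponent: 1.7 × 0.5 × (-1.6 − 1.99) = -3.0515
1/(1 + e^{3.0515}) = 0.0452
P = 0.0452
P(incorrect) = 1 − 0.0452 = 0.9548

0.9548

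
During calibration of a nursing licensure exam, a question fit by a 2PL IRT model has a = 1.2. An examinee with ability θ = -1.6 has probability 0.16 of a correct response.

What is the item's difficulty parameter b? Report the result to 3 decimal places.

-0.218

P(θ) = 1 / (1 + exp(−a(θ − b)))
logit(0.16) = ln(0.16/0.84) = -1.6582
b = θ − logit/(a) = -1.6 − (-1.6582)/1.2000 = -0.2181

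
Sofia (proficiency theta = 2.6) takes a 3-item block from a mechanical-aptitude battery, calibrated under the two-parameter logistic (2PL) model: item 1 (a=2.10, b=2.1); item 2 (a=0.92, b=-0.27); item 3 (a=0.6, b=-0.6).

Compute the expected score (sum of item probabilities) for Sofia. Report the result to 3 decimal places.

2.546

P(theta) = 1 / (1 + exp(−a(theta − b)))
P_1 = 1/(1+e^{-1.0500}) = 0.7408
P_2 = 1/(1+e^{-2.6404}) = 0.9334
P_3 = 1/(1+e^{-1.9200}) = 0.8721
E[score] = 0.7408 + 0.9334 + 0.8721 = 2.5463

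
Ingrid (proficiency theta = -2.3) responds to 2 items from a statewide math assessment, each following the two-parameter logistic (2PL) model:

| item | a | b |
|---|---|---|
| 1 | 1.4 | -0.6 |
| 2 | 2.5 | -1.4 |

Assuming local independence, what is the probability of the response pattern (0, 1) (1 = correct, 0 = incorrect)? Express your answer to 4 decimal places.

P(theta) = 1 / (1 + exp(−a(theta − b)))
P_1 = 1/(1+e^{2.3800}) = 0.0847
P_2 = 1/(1+e^{2.2500}) = 0.0953
L = (1−P_1) × P_2 = 0.9153 × 0.0953 = 0.08727

0.0873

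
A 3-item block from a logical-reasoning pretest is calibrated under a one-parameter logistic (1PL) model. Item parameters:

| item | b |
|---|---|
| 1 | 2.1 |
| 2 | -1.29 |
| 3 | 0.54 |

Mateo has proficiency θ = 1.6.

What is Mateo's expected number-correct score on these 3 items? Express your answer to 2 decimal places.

2.07

P(θ) = 1 / (1 + exp(−(θ − b)))
P_1 = 1/(1+e^{0.5000}) = 0.3775
P_2 = 1/(1+e^{-2.8900}) = 0.9473
P_3 = 1/(1+e^{-1.0600}) = 0.7427
E[score] = 0.3775 + 0.9473 + 0.7427 = 2.0676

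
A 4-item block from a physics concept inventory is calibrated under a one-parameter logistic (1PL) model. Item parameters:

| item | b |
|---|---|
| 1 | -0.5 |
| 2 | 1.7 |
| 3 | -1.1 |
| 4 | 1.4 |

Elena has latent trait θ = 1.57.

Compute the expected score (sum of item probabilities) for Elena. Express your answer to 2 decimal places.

2.83

P(θ) = 1 / (1 + exp(−(θ − b)))
P_1 = 1/(1+e^{-2.0700}) = 0.8880
P_2 = 1/(1+e^{0.1300}) = 0.4675
P_3 = 1/(1+e^{-2.6700}) = 0.9352
P_4 = 1/(1+e^{-0.1700}) = 0.5424
E[score] = 0.8880 + 0.4675 + 0.9352 + 0.5424 = 2.8331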